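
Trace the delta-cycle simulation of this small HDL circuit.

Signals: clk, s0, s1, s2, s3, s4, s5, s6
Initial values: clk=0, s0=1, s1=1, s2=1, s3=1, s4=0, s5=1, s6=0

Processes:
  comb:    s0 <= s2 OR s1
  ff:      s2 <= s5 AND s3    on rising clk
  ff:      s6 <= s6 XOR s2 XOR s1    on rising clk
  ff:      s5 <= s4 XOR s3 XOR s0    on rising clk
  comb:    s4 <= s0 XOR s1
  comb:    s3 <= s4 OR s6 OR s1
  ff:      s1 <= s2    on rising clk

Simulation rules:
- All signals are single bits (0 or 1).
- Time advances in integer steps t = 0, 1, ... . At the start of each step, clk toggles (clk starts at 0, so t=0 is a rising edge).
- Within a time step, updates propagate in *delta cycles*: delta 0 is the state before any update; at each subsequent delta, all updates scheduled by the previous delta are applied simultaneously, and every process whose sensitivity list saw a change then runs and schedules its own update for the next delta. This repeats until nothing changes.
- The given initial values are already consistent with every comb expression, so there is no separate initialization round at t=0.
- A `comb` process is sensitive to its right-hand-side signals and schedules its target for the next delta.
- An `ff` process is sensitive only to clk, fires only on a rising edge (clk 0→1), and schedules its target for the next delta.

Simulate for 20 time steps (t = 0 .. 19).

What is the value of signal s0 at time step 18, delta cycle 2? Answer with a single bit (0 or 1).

[bits: s2,s0,s4,clk,s1,s5,s6,s3]
t=0: Δ0=11001101 Δ1=11011101 Δ2=11011001 | 2Δ
t=1: Δ0=11011001 Δ1=11001001 | 1Δ
t=2: Δ0=11001001 Δ1=11011001 Δ2=01011001 | 2Δ
t=3: Δ0=01011001 Δ1=01001001 | 1Δ
t=4: Δ0=01001001 Δ1=01011001 Δ2=01010011 Δ3=00110011 Δ4=00010011 | 4Δ
t=5: Δ0=00010011 Δ1=00000011 | 1Δ
t=6: Δ0=00000011 Δ1=00010011 Δ2=00010111 | 2Δ
t=7: Δ0=00010111 Δ1=00000111 | 1Δ
t=8: Δ0=00000111 Δ1=00010111 Δ2=10010111 Δ3=11010111 Δ4=11110111 | 4Δ
t=9: Δ0=11110111 Δ1=11100111 | 1Δ
t=10: Δ0=11100111 Δ1=11110111 Δ2=11111101 Δ3=11011101 | 3Δ
t=11: Δ0=11011101 Δ1=11001101 | 1Δ
t=12: Δ0=11001101 Δ1=11011101 Δ2=11011001 | 2Δ
t=13: Δ0=11011001 Δ1=11001001 | 1Δ
t=14: Δ0=11001001 Δ1=11011001 Δ2=01011001 | 2Δ
t=15: Δ0=01011001 Δ1=01001001 | 1Δ
t=16: Δ0=01001001 Δ1=01011001 Δ2=01010011 Δ3=00110011 Δ4=00010011 | 4Δ
t=17: Δ0=00010011 Δ1=00000011 | 1Δ
t=18: Δ0=00000011 Δ1=00010011 Δ2=00010111 | 2Δ
t=19: Δ0=00010111 Δ1=00000111 | 1Δ

0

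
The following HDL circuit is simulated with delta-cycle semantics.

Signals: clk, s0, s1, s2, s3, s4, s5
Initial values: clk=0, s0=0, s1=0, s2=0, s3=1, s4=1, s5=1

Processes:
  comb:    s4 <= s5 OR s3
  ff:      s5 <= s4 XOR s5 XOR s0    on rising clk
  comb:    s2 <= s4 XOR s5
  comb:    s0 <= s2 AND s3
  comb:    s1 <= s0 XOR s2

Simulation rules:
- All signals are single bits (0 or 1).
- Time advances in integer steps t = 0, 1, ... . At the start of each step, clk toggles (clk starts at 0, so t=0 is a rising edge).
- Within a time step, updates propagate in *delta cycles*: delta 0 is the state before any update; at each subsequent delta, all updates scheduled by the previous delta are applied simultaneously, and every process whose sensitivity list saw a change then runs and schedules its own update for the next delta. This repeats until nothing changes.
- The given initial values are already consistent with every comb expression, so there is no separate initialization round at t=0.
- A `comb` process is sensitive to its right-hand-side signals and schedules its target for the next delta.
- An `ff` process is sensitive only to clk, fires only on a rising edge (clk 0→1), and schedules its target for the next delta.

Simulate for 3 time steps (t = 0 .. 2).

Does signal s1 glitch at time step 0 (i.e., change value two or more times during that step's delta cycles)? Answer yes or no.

yes

t0.Δ0 s1=0 clk=0 s5=1 s2=0 s0=0 s3=1 s4=1
t0.Δ1 s1=0 clk=1 s5=1 s2=0 s0=0 s3=1 s4=1
t0.Δ2 s1=0 clk=1 s5=0 s2=0 s0=0 s3=1 s4=1
t0.Δ3 s1=0 clk=1 s5=0 s2=1 s0=0 s3=1 s4=1
t0.Δ4 s1=1 clk=1 s5=0 s2=1 s0=1 s3=1 s4=1
t0.Δ5 s1=0 clk=1 s5=0 s2=1 s0=1 s3=1 s4=1
t1.Δ0 s1=0 clk=1 s5=0 s2=1 s0=1 s3=1 s4=1
t1.Δ1 s1=0 clk=0 s5=0 s2=1 s0=1 s3=1 s4=1
t2.Δ0 s1=0 clk=0 s5=0 s2=1 s0=1 s3=1 s4=1
t2.Δ1 s1=0 clk=1 s5=0 s2=1 s0=1 s3=1 s4=1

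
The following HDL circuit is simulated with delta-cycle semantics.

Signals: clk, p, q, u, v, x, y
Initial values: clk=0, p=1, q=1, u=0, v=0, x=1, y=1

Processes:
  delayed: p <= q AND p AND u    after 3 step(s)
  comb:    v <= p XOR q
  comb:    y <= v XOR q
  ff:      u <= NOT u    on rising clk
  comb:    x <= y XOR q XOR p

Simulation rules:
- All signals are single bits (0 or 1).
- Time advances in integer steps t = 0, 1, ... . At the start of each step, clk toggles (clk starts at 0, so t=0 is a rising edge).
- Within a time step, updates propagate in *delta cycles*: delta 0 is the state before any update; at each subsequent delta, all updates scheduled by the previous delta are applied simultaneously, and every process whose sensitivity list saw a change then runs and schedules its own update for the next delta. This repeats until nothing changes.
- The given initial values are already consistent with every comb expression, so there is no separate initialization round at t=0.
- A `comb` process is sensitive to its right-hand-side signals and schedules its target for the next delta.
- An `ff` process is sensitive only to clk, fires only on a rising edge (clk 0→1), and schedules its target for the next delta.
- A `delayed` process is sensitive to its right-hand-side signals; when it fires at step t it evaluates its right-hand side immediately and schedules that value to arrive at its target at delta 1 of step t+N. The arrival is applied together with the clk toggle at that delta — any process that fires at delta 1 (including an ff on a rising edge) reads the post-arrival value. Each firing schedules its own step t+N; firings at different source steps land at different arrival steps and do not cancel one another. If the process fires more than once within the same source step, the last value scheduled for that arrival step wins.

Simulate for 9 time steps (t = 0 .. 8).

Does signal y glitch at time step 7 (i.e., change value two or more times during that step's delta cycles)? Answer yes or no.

no

[bits: v,u,x,clk,q,y,p]
t=0: Δ0=0010111 Δ1=0011111 Δ2=0111111 | 2Δ
t=1: Δ0=0111111 Δ1=0110111 | 1Δ
t=2: Δ0=0110111 Δ1=0111111 Δ2=0011111 | 2Δ
t=3: Δ0=0011111 Δ1=0010111 | 1Δ
t=4: Δ0=0010111 Δ1=0011111 Δ2=0111111 | 2Δ
t=5: Δ0=0111111 Δ1=0110110 Δ2=1100110 Δ3=1100100 Δ4=1110100 | 4Δ
t=6: Δ0=1110100 Δ1=1111100 Δ2=1011100 | 2Δ
t=7: Δ0=1011100 Δ1=1010101 Δ2=0000101 Δ3=0000111 Δ4=0010111 | 4Δ
t=8: Δ0=0010111 Δ1=0011110 Δ2=1101110 Δ3=1101100 Δ4=1111100 | 4Δ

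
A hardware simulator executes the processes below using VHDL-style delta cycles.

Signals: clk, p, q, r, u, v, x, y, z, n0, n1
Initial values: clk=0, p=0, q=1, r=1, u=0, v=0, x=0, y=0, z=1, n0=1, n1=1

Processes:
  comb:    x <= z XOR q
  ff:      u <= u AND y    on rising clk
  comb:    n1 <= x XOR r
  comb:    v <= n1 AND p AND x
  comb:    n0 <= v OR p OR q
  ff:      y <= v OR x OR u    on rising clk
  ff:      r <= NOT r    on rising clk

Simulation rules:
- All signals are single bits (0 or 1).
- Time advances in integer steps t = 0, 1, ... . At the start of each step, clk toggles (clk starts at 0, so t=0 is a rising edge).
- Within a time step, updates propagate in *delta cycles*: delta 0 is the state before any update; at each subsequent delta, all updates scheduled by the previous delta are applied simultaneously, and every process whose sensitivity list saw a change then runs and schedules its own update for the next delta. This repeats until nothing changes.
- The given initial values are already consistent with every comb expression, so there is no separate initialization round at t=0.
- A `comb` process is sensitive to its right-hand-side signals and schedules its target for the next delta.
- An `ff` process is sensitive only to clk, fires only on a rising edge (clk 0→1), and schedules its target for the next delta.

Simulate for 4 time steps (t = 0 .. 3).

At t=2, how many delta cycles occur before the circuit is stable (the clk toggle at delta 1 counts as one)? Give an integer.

3

[bits: n0,q,n1,p,x,clk,v,u,r,z,y]
t=0: Δ0=11100000110 Δ1=11100100110 Δ2=11100100010 Δ3=11000100010 | 3Δ
t=1: Δ0=11000100010 Δ1=11000000010 | 1Δ
t=2: Δ0=11000000010 Δ1=11000100010 Δ2=11000100110 Δ3=11100100110 | 3Δ
t=3: Δ0=11100100110 Δ1=11100000110 | 1Δ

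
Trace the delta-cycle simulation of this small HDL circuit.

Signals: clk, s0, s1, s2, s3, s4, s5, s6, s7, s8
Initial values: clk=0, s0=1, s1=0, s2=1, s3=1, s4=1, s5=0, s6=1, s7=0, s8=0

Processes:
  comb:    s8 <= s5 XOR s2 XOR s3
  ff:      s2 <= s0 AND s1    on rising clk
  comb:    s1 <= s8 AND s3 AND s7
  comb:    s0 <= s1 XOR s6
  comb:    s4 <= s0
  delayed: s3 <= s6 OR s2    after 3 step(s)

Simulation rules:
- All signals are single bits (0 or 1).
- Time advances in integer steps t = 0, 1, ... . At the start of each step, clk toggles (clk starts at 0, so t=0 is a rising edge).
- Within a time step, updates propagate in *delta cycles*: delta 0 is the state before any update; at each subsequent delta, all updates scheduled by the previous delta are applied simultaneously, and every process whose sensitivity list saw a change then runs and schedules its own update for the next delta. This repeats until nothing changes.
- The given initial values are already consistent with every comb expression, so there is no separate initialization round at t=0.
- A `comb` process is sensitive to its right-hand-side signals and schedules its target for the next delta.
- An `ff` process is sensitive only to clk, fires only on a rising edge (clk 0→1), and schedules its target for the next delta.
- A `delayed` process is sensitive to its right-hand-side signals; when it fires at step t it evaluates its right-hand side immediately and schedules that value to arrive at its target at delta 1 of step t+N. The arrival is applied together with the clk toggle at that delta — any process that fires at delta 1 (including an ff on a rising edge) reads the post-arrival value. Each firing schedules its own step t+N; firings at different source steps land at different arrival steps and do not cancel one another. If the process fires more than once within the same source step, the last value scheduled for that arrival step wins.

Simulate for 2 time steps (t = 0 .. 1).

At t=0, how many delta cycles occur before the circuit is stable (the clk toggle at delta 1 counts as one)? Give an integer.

[bits: s7,s1,s6,s3,s8,s4,s2,s5,s0,clk]
t=0: Δ0=0011011010 Δ1=0011011011 Δ2=0011010011 Δ3=0011110011 | 3Δ
t=1: Δ0=0011110011 Δ1=0011110010 | 1Δ

3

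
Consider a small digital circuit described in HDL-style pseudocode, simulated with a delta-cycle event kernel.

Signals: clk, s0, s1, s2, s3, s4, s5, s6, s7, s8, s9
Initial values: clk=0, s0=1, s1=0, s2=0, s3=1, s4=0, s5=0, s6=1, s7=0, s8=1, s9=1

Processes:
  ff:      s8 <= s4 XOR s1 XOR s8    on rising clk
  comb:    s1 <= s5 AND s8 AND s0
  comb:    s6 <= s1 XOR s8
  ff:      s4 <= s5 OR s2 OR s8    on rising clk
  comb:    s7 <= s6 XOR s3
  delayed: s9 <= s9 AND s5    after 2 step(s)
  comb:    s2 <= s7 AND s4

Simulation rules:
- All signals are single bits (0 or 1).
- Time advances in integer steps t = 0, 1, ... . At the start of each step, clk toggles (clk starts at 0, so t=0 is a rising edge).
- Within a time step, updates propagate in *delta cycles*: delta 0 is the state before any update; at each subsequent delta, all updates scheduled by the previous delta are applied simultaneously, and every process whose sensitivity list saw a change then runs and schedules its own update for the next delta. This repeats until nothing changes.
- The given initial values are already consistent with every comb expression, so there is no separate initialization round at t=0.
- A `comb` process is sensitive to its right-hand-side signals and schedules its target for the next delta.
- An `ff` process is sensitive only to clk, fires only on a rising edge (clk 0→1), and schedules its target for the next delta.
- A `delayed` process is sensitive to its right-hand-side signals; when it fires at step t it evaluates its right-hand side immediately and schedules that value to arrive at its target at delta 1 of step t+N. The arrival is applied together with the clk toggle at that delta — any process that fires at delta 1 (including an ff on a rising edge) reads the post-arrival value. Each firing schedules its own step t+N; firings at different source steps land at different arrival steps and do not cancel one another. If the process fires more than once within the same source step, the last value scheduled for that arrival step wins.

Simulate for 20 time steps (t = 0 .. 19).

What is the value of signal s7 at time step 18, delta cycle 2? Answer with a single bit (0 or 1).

[bits: s5,s7,clk,s2,s3,s4,s6,s9,s8,s0,s1]
t=0: Δ0=00001011110 Δ1=00101011110 Δ2=00101111110 | 2Δ
t=1: Δ0=00101111110 Δ1=00001111110 | 1Δ
t=2: Δ0=00001111110 Δ1=00101111110 Δ2=00101111010 Δ3=00101101010 Δ4=01101101010 Δ5=01111101010 | 5Δ
t=3: Δ0=01111101010 Δ1=01011101010 | 1Δ
t=4: Δ0=01011101010 Δ1=01111101010 Δ2=01111101110 Δ3=01111111110 Δ4=00111111110 Δ5=00101111110 | 5Δ
t=5: Δ0=00101111110 Δ1=00001111110 | 1Δ
t=6: Δ0=00001111110 Δ1=00101111110 Δ2=00101111010 Δ3=00101101010 Δ4=01101101010 Δ5=01111101010 | 5Δ
t=7: Δ0=01111101010 Δ1=01011101010 | 1Δ
t=8: Δ0=01011101010 Δ1=01111101010 Δ2=01111101110 Δ3=01111111110 Δ4=00111111110 Δ5=00101111110 | 5Δ
t=9: Δ0=00101111110 Δ1=00001111110 | 1Δ
t=10: Δ0=00001111110 Δ1=00101111110 Δ2=00101111010 Δ3=00101101010 Δ4=01101101010 Δ5=01111101010 | 5Δ
t=11: Δ0=01111101010 Δ1=01011101010 | 1Δ
t=12: Δ0=01011101010 Δ1=01111101010 Δ2=01111101110 Δ3=01111111110 Δ4=00111111110 Δ5=00101111110 | 5Δ
t=13: Δ0=00101111110 Δ1=00001111110 | 1Δ
t=14: Δ0=00001111110 Δ1=00101111110 Δ2=00101111010 Δ3=00101101010 Δ4=01101101010 Δ5=01111101010 | 5Δ
t=15: Δ0=01111101010 Δ1=01011101010 | 1Δ
t=16: Δ0=01011101010 Δ1=01111101010 Δ2=01111101110 Δ3=01111111110 Δ4=00111111110 Δ5=00101111110 | 5Δ
t=17: Δ0=00101111110 Δ1=00001111110 | 1Δ
t=18: Δ0=00001111110 Δ1=00101111110 Δ2=00101111010 Δ3=00101101010 Δ4=01101101010 Δ5=01111101010 | 5Δ
t=19: Δ0=01111101010 Δ1=01011101010 | 1Δ

0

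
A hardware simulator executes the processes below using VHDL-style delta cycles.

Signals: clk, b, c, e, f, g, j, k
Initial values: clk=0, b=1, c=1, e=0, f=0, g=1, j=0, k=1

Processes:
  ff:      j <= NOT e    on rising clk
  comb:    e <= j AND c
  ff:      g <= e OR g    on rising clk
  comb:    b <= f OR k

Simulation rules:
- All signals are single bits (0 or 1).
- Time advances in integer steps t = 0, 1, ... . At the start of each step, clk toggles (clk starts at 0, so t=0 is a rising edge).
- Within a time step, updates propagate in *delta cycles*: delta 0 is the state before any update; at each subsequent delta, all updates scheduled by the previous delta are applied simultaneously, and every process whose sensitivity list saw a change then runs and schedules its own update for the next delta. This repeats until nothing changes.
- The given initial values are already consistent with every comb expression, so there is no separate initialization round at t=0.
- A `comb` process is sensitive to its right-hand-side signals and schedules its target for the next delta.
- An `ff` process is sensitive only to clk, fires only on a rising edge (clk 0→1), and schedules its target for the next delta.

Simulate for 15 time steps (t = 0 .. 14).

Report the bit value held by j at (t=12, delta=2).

t=0 Δ0: g=1 f=0 clk=0 k=1 c=1 b=1 e=0 j=0
  Δ1: clk:0→1
  Δ2: j:0→1
  Δ3: e:0→1
  (3Δ to stable)
t=1 Δ0: g=1 f=0 clk=1 k=1 c=1 b=1 e=1 j=1
  Δ1: clk:1→0
  (1Δ to stable)
t=2 Δ0: g=1 f=0 clk=0 k=1 c=1 b=1 e=1 j=1
  Δ1: clk:0→1
  Δ2: j:1→0
  Δ3: e:1→0
  (3Δ to stable)
t=3 Δ0: g=1 f=0 clk=1 k=1 c=1 b=1 e=0 j=0
  Δ1: clk:1→0
  (1Δ to stable)
t=4 Δ0: g=1 f=0 clk=0 k=1 c=1 b=1 e=0 j=0
  Δ1: clk:0→1
  Δ2: j:0→1
  Δ3: e:0→1
  (3Δ to stable)
t=5 Δ0: g=1 f=0 clk=1 k=1 c=1 b=1 e=1 j=1
  Δ1: clk:1→0
  (1Δ to stable)
t=6 Δ0: g=1 f=0 clk=0 k=1 c=1 b=1 e=1 j=1
  Δ1: clk:0→1
  Δ2: j:1→0
  Δ3: e:1→0
  (3Δ to stable)
t=7 Δ0: g=1 f=0 clk=1 k=1 c=1 b=1 e=0 j=0
  Δ1: clk:1→0
  (1Δ to stable)
t=8 Δ0: g=1 f=0 clk=0 k=1 c=1 b=1 e=0 j=0
  Δ1: clk:0→1
  Δ2: j:0→1
  Δ3: e:0→1
  (3Δ to stable)
t=9 Δ0: g=1 f=0 clk=1 k=1 c=1 b=1 e=1 j=1
  Δ1: clk:1→0
  (1Δ to stable)
t=10 Δ0: g=1 f=0 clk=0 k=1 c=1 b=1 e=1 j=1
  Δ1: clk:0→1
  Δ2: j:1→0
  Δ3: e:1→0
  (3Δ to stable)
t=11 Δ0: g=1 f=0 clk=1 k=1 c=1 b=1 e=0 j=0
  Δ1: clk:1→0
  (1Δ to stable)
t=12 Δ0: g=1 f=0 clk=0 k=1 c=1 b=1 e=0 j=0
  Δ1: clk:0→1
  Δ2: j:0→1
  Δ3: e:0→1
  (3Δ to stable)
t=13 Δ0: g=1 f=0 clk=1 k=1 c=1 b=1 e=1 j=1
  Δ1: clk:1→0
  (1Δ to stable)
t=14 Δ0: g=1 f=0 clk=0 k=1 c=1 b=1 e=1 j=1
  Δ1: clk:0→1
  Δ2: j:1→0
  Δ3: e:1→0
  (3Δ to stable)

1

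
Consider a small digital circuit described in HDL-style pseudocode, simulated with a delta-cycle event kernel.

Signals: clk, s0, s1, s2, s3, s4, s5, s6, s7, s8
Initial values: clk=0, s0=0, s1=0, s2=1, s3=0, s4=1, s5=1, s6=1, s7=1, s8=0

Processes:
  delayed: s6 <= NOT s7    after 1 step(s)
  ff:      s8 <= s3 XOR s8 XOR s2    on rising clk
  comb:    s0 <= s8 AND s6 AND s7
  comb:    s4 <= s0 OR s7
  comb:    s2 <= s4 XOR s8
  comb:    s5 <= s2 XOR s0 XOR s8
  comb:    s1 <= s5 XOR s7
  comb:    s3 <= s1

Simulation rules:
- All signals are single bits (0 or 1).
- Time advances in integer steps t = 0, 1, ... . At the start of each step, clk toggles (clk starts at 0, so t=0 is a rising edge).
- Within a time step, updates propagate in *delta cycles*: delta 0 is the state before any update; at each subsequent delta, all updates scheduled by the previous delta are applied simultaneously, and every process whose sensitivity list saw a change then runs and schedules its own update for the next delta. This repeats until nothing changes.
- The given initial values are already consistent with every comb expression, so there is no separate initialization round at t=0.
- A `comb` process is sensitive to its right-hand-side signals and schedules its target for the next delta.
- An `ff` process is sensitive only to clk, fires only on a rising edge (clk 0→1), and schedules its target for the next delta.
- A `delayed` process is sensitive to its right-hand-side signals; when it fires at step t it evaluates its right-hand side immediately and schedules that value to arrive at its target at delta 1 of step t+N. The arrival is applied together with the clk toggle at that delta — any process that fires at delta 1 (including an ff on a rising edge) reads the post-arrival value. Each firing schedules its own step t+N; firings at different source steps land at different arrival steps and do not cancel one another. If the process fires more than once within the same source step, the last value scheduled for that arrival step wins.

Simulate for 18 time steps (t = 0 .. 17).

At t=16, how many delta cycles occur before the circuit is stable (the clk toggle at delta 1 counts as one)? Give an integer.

5

[bits: s2,s4,s6,s5,clk,s3,s1,s0,s7,s8]
t=0: Δ0=1111000010 Δ1=1111100010 Δ2=1111100011 Δ3=0110100111 Δ4=0110101111 Δ5=0110111111 | 5Δ
t=1: Δ0=0110111111 Δ1=0110011111 | 1Δ
t=2: Δ0=0110011111 Δ1=0110111111 Δ2=0110111110 Δ3=1111111010 Δ4=1111110010 Δ5=1111100010 | 5Δ
t=3: Δ0=1111100010 Δ1=1111000010 | 1Δ
t=4: Δ0=1111000010 Δ1=1111100010 Δ2=1111100011 Δ3=0110100111 Δ4=0110101111 Δ5=0110111111 | 5Δ
t=5: Δ0=0110111111 Δ1=0110011111 | 1Δ
t=6: Δ0=0110011111 Δ1=0110111111 Δ2=0110111110 Δ3=1111111010 Δ4=1111110010 Δ5=1111100010 | 5Δ
t=7: Δ0=1111100010 Δ1=1111000010 | 1Δ
t=8: Δ0=1111000010 Δ1=1111100010 Δ2=1111100011 Δ3=0110100111 Δ4=0110101111 Δ5=0110111111 | 5Δ
t=9: Δ0=0110111111 Δ1=0110011111 | 1Δ
t=10: Δ0=0110011111 Δ1=0110111111 Δ2=0110111110 Δ3=1111111010 Δ4=1111110010 Δ5=1111100010 | 5Δ
t=11: Δ0=1111100010 Δ1=1111000010 | 1Δ
t=12: Δ0=1111000010 Δ1=1111100010 Δ2=1111100011 Δ3=0110100111 Δ4=0110101111 Δ5=0110111111 | 5Δ
t=13: Δ0=0110111111 Δ1=0110011111 | 1Δ
t=14: Δ0=0110011111 Δ1=0110111111 Δ2=0110111110 Δ3=1111111010 Δ4=1111110010 Δ5=1111100010 | 5Δ
t=15: Δ0=1111100010 Δ1=1111000010 | 1Δ
t=16: Δ0=1111000010 Δ1=1111100010 Δ2=1111100011 Δ3=0110100111 Δ4=0110101111 Δ5=0110111111 | 5Δ
t=17: Δ0=0110111111 Δ1=0110011111 | 1Δ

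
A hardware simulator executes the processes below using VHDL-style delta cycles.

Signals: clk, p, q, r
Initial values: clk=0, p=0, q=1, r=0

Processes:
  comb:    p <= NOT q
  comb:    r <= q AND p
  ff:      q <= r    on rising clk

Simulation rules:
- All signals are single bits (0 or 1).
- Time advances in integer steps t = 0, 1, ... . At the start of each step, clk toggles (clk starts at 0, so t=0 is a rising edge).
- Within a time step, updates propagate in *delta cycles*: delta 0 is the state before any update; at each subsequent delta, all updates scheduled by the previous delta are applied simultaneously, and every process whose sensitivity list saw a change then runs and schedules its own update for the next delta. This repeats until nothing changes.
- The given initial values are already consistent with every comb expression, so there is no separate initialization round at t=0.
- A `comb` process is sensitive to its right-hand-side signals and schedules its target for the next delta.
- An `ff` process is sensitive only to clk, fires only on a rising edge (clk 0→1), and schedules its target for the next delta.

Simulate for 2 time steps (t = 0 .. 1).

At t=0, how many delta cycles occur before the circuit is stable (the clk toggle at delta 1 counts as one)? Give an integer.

3

[bits: clk,r,q,p]
t=0: Δ0=0010 Δ1=1010 Δ2=1000 Δ3=1001 | 3Δ
t=1: Δ0=1001 Δ1=0001 | 1Δ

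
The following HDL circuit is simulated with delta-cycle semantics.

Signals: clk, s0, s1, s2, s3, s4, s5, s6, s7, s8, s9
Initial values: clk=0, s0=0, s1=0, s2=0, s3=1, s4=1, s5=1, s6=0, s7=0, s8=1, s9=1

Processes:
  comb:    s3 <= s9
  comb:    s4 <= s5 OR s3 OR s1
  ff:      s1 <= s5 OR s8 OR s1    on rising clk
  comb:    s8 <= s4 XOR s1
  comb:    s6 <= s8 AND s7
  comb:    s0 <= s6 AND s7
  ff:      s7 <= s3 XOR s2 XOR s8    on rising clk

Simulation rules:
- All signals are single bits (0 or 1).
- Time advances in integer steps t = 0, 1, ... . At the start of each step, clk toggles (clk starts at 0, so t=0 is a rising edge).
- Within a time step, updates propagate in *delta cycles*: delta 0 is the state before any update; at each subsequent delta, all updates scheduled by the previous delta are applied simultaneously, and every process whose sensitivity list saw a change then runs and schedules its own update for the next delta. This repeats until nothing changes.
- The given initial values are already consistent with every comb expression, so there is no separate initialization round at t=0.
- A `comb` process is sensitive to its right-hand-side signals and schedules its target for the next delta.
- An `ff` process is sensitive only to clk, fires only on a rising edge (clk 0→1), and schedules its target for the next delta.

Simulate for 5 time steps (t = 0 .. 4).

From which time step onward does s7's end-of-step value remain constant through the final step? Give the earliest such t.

2

t0.Δ0 s4=1 s9=1 clk=0 s0=0 s7=0 s6=0 s8=1 s3=1 s1=0 s2=0 s5=1
t0.Δ1 s4=1 s9=1 clk=1 s0=0 s7=0 s6=0 s8=1 s3=1 s1=0 s2=0 s5=1
t0.Δ2 s4=1 s9=1 clk=1 s0=0 s7=0 s6=0 s8=1 s3=1 s1=1 s2=0 s5=1
t0.Δ3 s4=1 s9=1 clk=1 s0=0 s7=0 s6=0 s8=0 s3=1 s1=1 s2=0 s5=1
t1.Δ0 s4=1 s9=1 clk=1 s0=0 s7=0 s6=0 s8=0 s3=1 s1=1 s2=0 s5=1
t1.Δ1 s4=1 s9=1 clk=0 s0=0 s7=0 s6=0 s8=0 s3=1 s1=1 s2=0 s5=1
t2.Δ0 s4=1 s9=1 clk=0 s0=0 s7=0 s6=0 s8=0 s3=1 s1=1 s2=0 s5=1
t2.Δ1 s4=1 s9=1 clk=1 s0=0 s7=0 s6=0 s8=0 s3=1 s1=1 s2=0 s5=1
t2.Δ2 s4=1 s9=1 clk=1 s0=0 s7=1 s6=0 s8=0 s3=1 s1=1 s2=0 s5=1
t3.Δ0 s4=1 s9=1 clk=1 s0=0 s7=1 s6=0 s8=0 s3=1 s1=1 s2=0 s5=1
t3.Δ1 s4=1 s9=1 clk=0 s0=0 s7=1 s6=0 s8=0 s3=1 s1=1 s2=0 s5=1
t4.Δ0 s4=1 s9=1 clk=0 s0=0 s7=1 s6=0 s8=0 s3=1 s1=1 s2=0 s5=1
t4.Δ1 s4=1 s9=1 clk=1 s0=0 s7=1 s6=0 s8=0 s3=1 s1=1 s2=0 s5=1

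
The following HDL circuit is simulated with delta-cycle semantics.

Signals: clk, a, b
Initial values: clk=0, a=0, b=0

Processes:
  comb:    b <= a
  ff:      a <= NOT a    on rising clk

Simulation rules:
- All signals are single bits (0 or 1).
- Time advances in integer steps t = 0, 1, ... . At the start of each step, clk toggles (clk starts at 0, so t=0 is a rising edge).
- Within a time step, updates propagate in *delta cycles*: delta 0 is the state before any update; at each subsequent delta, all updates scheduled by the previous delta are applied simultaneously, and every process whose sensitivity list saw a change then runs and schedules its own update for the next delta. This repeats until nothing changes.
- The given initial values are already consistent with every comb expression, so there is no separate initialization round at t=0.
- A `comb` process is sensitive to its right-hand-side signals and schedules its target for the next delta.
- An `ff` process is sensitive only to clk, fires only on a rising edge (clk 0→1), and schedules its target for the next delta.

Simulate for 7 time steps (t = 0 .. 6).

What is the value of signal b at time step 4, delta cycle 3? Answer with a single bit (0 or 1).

1

[bits: clk,b,a]
t=0: Δ0=000 Δ1=100 Δ2=101 Δ3=111 | 3Δ
t=1: Δ0=111 Δ1=011 | 1Δ
t=2: Δ0=011 Δ1=111 Δ2=110 Δ3=100 | 3Δ
t=3: Δ0=100 Δ1=000 | 1Δ
t=4: Δ0=000 Δ1=100 Δ2=101 Δ3=111 | 3Δ
t=5: Δ0=111 Δ1=011 | 1Δ
t=6: Δ0=011 Δ1=111 Δ2=110 Δ3=100 | 3Δ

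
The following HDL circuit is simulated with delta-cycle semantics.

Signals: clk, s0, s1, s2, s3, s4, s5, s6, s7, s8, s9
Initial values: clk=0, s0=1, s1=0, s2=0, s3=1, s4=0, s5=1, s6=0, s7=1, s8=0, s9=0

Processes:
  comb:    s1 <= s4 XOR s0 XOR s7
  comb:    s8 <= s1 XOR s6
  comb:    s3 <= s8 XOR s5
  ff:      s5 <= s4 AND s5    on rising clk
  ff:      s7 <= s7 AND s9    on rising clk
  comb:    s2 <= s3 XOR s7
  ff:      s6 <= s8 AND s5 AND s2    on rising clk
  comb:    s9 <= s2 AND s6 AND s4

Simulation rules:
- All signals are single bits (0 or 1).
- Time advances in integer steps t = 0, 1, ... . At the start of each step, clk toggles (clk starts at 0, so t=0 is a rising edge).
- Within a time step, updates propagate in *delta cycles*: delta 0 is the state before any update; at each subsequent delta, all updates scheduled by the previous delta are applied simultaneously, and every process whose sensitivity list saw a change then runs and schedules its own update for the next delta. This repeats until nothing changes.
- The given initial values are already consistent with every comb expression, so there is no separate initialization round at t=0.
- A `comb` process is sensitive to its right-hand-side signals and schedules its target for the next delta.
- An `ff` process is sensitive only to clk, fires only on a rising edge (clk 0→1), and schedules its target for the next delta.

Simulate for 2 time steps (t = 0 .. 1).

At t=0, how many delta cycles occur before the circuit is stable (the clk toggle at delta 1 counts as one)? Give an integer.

t0.Δ0 s4=0 s6=0 s5=1 s3=1 s9=0 s0=1 clk=0 s8=0 s7=1 s1=0 s2=0
t0.Δ1 s4=0 s6=0 s5=1 s3=1 s9=0 s0=1 clk=1 s8=0 s7=1 s1=0 s2=0
t0.Δ2 s4=0 s6=0 s5=0 s3=1 s9=0 s0=1 clk=1 s8=0 s7=0 s1=0 s2=0
t0.Δ3 s4=0 s6=0 s5=0 s3=0 s9=0 s0=1 clk=1 s8=0 s7=0 s1=1 s2=1
t0.Δ4 s4=0 s6=0 s5=0 s3=0 s9=0 s0=1 clk=1 s8=1 s7=0 s1=1 s2=0
t0.Δ5 s4=0 s6=0 s5=0 s3=1 s9=0 s0=1 clk=1 s8=1 s7=0 s1=1 s2=0
t0.Δ6 s4=0 s6=0 s5=0 s3=1 s9=0 s0=1 clk=1 s8=1 s7=0 s1=1 s2=1
t1.Δ0 s4=0 s6=0 s5=0 s3=1 s9=0 s0=1 clk=1 s8=1 s7=0 s1=1 s2=1
t1.Δ1 s4=0 s6=0 s5=0 s3=1 s9=0 s0=1 clk=0 s8=1 s7=0 s1=1 s2=1

6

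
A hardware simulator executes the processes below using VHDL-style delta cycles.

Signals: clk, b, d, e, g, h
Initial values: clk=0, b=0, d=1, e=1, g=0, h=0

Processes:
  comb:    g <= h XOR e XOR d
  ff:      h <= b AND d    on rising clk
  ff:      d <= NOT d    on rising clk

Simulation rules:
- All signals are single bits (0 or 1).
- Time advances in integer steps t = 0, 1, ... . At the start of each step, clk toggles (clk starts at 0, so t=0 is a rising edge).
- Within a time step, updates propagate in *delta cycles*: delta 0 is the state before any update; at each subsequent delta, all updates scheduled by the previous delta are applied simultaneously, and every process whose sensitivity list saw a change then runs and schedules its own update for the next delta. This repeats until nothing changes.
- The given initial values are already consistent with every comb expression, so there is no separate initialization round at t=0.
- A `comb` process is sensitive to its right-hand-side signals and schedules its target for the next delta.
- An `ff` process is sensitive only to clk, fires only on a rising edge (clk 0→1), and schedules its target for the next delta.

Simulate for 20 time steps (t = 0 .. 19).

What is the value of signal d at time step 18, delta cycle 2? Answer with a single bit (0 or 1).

1

t0.Δ0 g=0 h=0 e=1 clk=0 d=1 b=0
t0.Δ1 g=0 h=0 e=1 clk=1 d=1 b=0
t0.Δ2 g=0 h=0 e=1 clk=1 d=0 b=0
t0.Δ3 g=1 h=0 e=1 clk=1 d=0 b=0
t1.Δ0 g=1 h=0 e=1 clk=1 d=0 b=0
t1.Δ1 g=1 h=0 e=1 clk=0 d=0 b=0
t2.Δ0 g=1 h=0 e=1 clk=0 d=0 b=0
t2.Δ1 g=1 h=0 e=1 clk=1 d=0 b=0
t2.Δ2 g=1 h=0 e=1 clk=1 d=1 b=0
t2.Δ3 g=0 h=0 e=1 clk=1 d=1 b=0
t3.Δ0 g=0 h=0 e=1 clk=1 d=1 b=0
t3.Δ1 g=0 h=0 e=1 clk=0 d=1 b=0
t4.Δ0 g=0 h=0 e=1 clk=0 d=1 b=0
t4.Δ1 g=0 h=0 e=1 clk=1 d=1 b=0
t4.Δ2 g=0 h=0 e=1 clk=1 d=0 b=0
t4.Δ3 g=1 h=0 e=1 clk=1 d=0 b=0
t5.Δ0 g=1 h=0 e=1 clk=1 d=0 b=0
t5.Δ1 g=1 h=0 e=1 clk=0 d=0 b=0
t6.Δ0 g=1 h=0 e=1 clk=0 d=0 b=0
t6.Δ1 g=1 h=0 e=1 clk=1 d=0 b=0
t6.Δ2 g=1 h=0 e=1 clk=1 d=1 b=0
t6.Δ3 g=0 h=0 e=1 clk=1 d=1 b=0
t7.Δ0 g=0 h=0 e=1 clk=1 d=1 b=0
t7.Δ1 g=0 h=0 e=1 clk=0 d=1 b=0
t8.Δ0 g=0 h=0 e=1 clk=0 d=1 b=0
t8.Δ1 g=0 h=0 e=1 clk=1 d=1 b=0
t8.Δ2 g=0 h=0 e=1 clk=1 d=0 b=0
t8.Δ3 g=1 h=0 e=1 clk=1 d=0 b=0
t9.Δ0 g=1 h=0 e=1 clk=1 d=0 b=0
t9.Δ1 g=1 h=0 e=1 clk=0 d=0 b=0
t10.Δ0 g=1 h=0 e=1 clk=0 d=0 b=0
t10.Δ1 g=1 h=0 e=1 clk=1 d=0 b=0
t10.Δ2 g=1 h=0 e=1 clk=1 d=1 b=0
t10.Δ3 g=0 h=0 e=1 clk=1 d=1 b=0
t11.Δ0 g=0 h=0 e=1 clk=1 d=1 b=0
t11.Δ1 g=0 h=0 e=1 clk=0 d=1 b=0
t12.Δ0 g=0 h=0 e=1 clk=0 d=1 b=0
t12.Δ1 g=0 h=0 e=1 clk=1 d=1 b=0
t12.Δ2 g=0 h=0 e=1 clk=1 d=0 b=0
t12.Δ3 g=1 h=0 e=1 clk=1 d=0 b=0
t13.Δ0 g=1 h=0 e=1 clk=1 d=0 b=0
t13.Δ1 g=1 h=0 e=1 clk=0 d=0 b=0
t14.Δ0 g=1 h=0 e=1 clk=0 d=0 b=0
t14.Δ1 g=1 h=0 e=1 clk=1 d=0 b=0
t14.Δ2 g=1 h=0 e=1 clk=1 d=1 b=0
t14.Δ3 g=0 h=0 e=1 clk=1 d=1 b=0
t15.Δ0 g=0 h=0 e=1 clk=1 d=1 b=0
t15.Δ1 g=0 h=0 e=1 clk=0 d=1 b=0
t16.Δ0 g=0 h=0 e=1 clk=0 d=1 b=0
t16.Δ1 g=0 h=0 e=1 clk=1 d=1 b=0
t16.Δ2 g=0 h=0 e=1 clk=1 d=0 b=0
t16.Δ3 g=1 h=0 e=1 clk=1 d=0 b=0
t17.Δ0 g=1 h=0 e=1 clk=1 d=0 b=0
t17.Δ1 g=1 h=0 e=1 clk=0 d=0 b=0
t18.Δ0 g=1 h=0 e=1 clk=0 d=0 b=0
t18.Δ1 g=1 h=0 e=1 clk=1 d=0 b=0
t18.Δ2 g=1 h=0 e=1 clk=1 d=1 b=0
t18.Δ3 g=0 h=0 e=1 clk=1 d=1 b=0
t19.Δ0 g=0 h=0 e=1 clk=1 d=1 b=0
t19.Δ1 g=0 h=0 e=1 clk=0 d=1 b=0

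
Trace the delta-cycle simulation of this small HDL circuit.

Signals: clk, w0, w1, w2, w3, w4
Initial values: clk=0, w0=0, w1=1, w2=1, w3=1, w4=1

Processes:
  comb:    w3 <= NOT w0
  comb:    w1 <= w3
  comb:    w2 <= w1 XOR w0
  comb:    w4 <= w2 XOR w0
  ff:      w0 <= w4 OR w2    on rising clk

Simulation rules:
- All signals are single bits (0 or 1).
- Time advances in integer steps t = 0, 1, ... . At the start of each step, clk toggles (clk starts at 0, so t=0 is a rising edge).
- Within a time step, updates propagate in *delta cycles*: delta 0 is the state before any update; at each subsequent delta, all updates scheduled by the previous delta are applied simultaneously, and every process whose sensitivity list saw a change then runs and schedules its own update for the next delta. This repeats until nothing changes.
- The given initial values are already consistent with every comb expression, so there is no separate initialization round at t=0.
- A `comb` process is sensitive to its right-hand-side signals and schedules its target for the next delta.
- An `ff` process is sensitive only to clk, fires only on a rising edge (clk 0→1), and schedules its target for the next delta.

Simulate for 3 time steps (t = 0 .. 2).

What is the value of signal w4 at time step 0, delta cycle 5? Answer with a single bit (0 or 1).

t=0 Δ0: w2=1 w0=0 w3=1 w1=1 clk=0 w4=1
  Δ1: clk:0→1
  Δ2: w0:0→1
  Δ3: w2:1→0, w3:1→0, w4:1→0
  Δ4: w1:1→0, w4:0→1
  Δ5: w2:0→1
  Δ6: w4:1→0
  (6Δ to stable)
t=1 Δ0: w2=1 w0=1 w3=0 w1=0 clk=1 w4=0
  Δ1: clk:1→0
  (1Δ to stable)
t=2 Δ0: w2=1 w0=1 w3=0 w1=0 clk=0 w4=0
  Δ1: clk:0→1
  (1Δ to stable)

1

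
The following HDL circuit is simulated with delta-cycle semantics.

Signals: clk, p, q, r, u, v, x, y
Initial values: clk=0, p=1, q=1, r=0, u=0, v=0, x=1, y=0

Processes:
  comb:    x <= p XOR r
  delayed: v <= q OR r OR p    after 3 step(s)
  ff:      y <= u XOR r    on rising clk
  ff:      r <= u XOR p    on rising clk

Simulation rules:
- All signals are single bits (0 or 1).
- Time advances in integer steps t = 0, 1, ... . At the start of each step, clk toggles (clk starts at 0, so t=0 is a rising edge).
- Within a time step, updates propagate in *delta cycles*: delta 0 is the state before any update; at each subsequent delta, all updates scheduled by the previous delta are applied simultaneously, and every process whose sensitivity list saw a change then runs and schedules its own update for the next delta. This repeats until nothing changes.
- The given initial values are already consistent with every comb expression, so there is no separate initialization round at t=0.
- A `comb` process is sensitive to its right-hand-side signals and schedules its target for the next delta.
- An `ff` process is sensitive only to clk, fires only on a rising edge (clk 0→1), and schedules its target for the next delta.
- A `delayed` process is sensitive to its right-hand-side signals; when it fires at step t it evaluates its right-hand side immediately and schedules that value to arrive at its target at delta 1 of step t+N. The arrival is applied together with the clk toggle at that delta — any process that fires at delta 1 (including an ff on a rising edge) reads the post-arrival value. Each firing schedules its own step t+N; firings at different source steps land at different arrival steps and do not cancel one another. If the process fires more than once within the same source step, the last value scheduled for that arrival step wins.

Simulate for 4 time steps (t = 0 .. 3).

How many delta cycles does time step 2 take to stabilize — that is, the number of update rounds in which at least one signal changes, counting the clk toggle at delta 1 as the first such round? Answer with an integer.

t=0 Δ0: q=1 clk=0 u=0 x=1 y=0 p=1 v=0 r=0
  Δ1: clk:0→1
  Δ2: r:0→1
  Δ3: x:1→0
  (3Δ to stable)
t=1 Δ0: q=1 clk=1 u=0 x=0 y=0 p=1 v=0 r=1
  Δ1: clk:1→0
  (1Δ to stable)
t=2 Δ0: q=1 clk=0 u=0 x=0 y=0 p=1 v=0 r=1
  Δ1: clk:0→1
  Δ2: y:0→1
  (2Δ to stable)
t=3 Δ0: q=1 clk=1 u=0 x=0 y=1 p=1 v=0 r=1
  Δ1: clk:1→0, v:0→1
  (1Δ to stable)

2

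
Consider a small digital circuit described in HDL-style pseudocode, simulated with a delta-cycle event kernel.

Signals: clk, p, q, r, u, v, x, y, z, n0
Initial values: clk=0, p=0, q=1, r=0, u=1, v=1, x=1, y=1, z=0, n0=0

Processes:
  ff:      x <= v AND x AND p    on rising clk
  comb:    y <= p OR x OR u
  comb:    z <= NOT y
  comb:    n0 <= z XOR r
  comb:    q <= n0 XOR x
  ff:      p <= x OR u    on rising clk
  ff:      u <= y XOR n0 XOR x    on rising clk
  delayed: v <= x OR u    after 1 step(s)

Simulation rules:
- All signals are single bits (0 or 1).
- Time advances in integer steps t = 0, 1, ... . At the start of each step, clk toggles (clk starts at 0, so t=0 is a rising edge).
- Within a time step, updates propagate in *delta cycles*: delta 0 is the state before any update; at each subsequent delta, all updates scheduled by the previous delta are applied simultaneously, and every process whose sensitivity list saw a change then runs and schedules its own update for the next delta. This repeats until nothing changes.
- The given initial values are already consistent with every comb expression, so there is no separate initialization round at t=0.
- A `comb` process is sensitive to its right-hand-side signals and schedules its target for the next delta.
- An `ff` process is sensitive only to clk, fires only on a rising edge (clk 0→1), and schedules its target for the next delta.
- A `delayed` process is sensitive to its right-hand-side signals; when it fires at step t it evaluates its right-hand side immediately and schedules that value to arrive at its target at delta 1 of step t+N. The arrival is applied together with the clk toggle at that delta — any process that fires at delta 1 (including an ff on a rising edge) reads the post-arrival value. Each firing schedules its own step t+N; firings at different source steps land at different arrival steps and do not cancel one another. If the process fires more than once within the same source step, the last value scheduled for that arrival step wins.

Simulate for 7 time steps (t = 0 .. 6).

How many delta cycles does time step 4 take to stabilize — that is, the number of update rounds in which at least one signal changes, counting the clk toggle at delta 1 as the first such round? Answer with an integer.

2

[bits: z,u,v,x,r,y,q,clk,p,n0]
t=0: Δ0=0111011000 Δ1=0111011100 Δ2=0010011110 Δ3=0010010110 | 3Δ
t=1: Δ0=0010010110 Δ1=0000010010 | 1Δ
t=2: Δ0=0000010010 Δ1=0000010110 Δ2=0100010100 | 2Δ
t=3: Δ0=0100010100 Δ1=0110010000 | 1Δ
t=4: Δ0=0110010000 Δ1=0110010100 Δ2=0110010110 | 2Δ
t=5: Δ0=0110010110 Δ1=0110010010 | 1Δ
t=6: Δ0=0110010010 Δ1=0110010110 | 1Δ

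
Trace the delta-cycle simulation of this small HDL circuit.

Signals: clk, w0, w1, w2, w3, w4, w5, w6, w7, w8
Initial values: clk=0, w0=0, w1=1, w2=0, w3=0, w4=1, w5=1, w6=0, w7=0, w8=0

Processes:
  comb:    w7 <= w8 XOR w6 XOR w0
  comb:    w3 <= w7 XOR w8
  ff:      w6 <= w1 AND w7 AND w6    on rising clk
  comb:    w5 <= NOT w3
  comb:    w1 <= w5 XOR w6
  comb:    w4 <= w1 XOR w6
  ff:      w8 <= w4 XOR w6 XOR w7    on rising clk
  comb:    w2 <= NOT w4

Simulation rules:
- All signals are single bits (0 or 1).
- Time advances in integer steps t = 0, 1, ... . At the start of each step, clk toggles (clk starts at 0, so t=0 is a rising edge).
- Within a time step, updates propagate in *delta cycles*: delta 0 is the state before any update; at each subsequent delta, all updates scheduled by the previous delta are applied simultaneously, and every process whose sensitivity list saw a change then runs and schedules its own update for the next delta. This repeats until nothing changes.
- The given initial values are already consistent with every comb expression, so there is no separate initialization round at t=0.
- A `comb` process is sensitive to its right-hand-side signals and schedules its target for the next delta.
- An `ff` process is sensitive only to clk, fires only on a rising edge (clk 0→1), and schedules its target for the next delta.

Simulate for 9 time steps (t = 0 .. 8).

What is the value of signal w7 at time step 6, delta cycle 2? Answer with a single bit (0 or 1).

t0.Δ0 w0=0 clk=0 w1=1 w5=1 w8=0 w6=0 w4=1 w3=0 w2=0 w7=0
t0.Δ1 w0=0 clk=1 w1=1 w5=1 w8=0 w6=0 w4=1 w3=0 w2=0 w7=0
t0.Δ2 w0=0 clk=1 w1=1 w5=1 w8=1 w6=0 w4=1 w3=0 w2=0 w7=0
t0.Δ3 w0=0 clk=1 w1=1 w5=1 w8=1 w6=0 w4=1 w3=1 w2=0 w7=1
t0.Δ4 w0=0 clk=1 w1=1 w5=0 w8=1 w6=0 w4=1 w3=0 w2=0 w7=1
t0.Δ5 w0=0 clk=1 w1=0 w5=1 w8=1 w6=0 w4=1 w3=0 w2=0 w7=1
t0.Δ6 w0=0 clk=1 w1=1 w5=1 w8=1 w6=0 w4=0 w3=0 w2=0 w7=1
t0.Δ7 w0=0 clk=1 w1=1 w5=1 w8=1 w6=0 w4=1 w3=0 w2=1 w7=1
t0.Δ8 w0=0 clk=1 w1=1 w5=1 w8=1 w6=0 w4=1 w3=0 w2=0 w7=1
t1.Δ0 w0=0 clk=1 w1=1 w5=1 w8=1 w6=0 w4=1 w3=0 w2=0 w7=1
t1.Δ1 w0=0 clk=0 w1=1 w5=1 w8=1 w6=0 w4=1 w3=0 w2=0 w7=1
t2.Δ0 w0=0 clk=0 w1=1 w5=1 w8=1 w6=0 w4=1 w3=0 w2=0 w7=1
t2.Δ1 w0=0 clk=1 w1=1 w5=1 w8=1 w6=0 w4=1 w3=0 w2=0 w7=1
t2.Δ2 w0=0 clk=1 w1=1 w5=1 w8=0 w6=0 w4=1 w3=0 w2=0 w7=1
t2.Δ3 w0=0 clk=1 w1=1 w5=1 w8=0 w6=0 w4=1 w3=1 w2=0 w7=0
t2.Δ4 w0=0 clk=1 w1=1 w5=0 w8=0 w6=0 w4=1 w3=0 w2=0 w7=0
t2.Δ5 w0=0 clk=1 w1=0 w5=1 w8=0 w6=0 w4=1 w3=0 w2=0 w7=0
t2.Δ6 w0=0 clk=1 w1=1 w5=1 w8=0 w6=0 w4=0 w3=0 w2=0 w7=0
t2.Δ7 w0=0 clk=1 w1=1 w5=1 w8=0 w6=0 w4=1 w3=0 w2=1 w7=0
t2.Δ8 w0=0 clk=1 w1=1 w5=1 w8=0 w6=0 w4=1 w3=0 w2=0 w7=0
t3.Δ0 w0=0 clk=1 w1=1 w5=1 w8=0 w6=0 w4=1 w3=0 w2=0 w7=0
t3.Δ1 w0=0 clk=0 w1=1 w5=1 w8=0 w6=0 w4=1 w3=0 w2=0 w7=0
t4.Δ0 w0=0 clk=0 w1=1 w5=1 w8=0 w6=0 w4=1 w3=0 w2=0 w7=0
t4.Δ1 w0=0 clk=1 w1=1 w5=1 w8=0 w6=0 w4=1 w3=0 w2=0 w7=0
t4.Δ2 w0=0 clk=1 w1=1 w5=1 w8=1 w6=0 w4=1 w3=0 w2=0 w7=0
t4.Δ3 w0=0 clk=1 w1=1 w5=1 w8=1 w6=0 w4=1 w3=1 w2=0 w7=1
t4.Δ4 w0=0 clk=1 w1=1 w5=0 w8=1 w6=0 w4=1 w3=0 w2=0 w7=1
t4.Δ5 w0=0 clk=1 w1=0 w5=1 w8=1 w6=0 w4=1 w3=0 w2=0 w7=1
t4.Δ6 w0=0 clk=1 w1=1 w5=1 w8=1 w6=0 w4=0 w3=0 w2=0 w7=1
t4.Δ7 w0=0 clk=1 w1=1 w5=1 w8=1 w6=0 w4=1 w3=0 w2=1 w7=1
t4.Δ8 w0=0 clk=1 w1=1 w5=1 w8=1 w6=0 w4=1 w3=0 w2=0 w7=1
t5.Δ0 w0=0 clk=1 w1=1 w5=1 w8=1 w6=0 w4=1 w3=0 w2=0 w7=1
t5.Δ1 w0=0 clk=0 w1=1 w5=1 w8=1 w6=0 w4=1 w3=0 w2=0 w7=1
t6.Δ0 w0=0 clk=0 w1=1 w5=1 w8=1 w6=0 w4=1 w3=0 w2=0 w7=1
t6.Δ1 w0=0 clk=1 w1=1 w5=1 w8=1 w6=0 w4=1 w3=0 w2=0 w7=1
t6.Δ2 w0=0 clk=1 w1=1 w5=1 w8=0 w6=0 w4=1 w3=0 w2=0 w7=1
t6.Δ3 w0=0 clk=1 w1=1 w5=1 w8=0 w6=0 w4=1 w3=1 w2=0 w7=0
t6.Δ4 w0=0 clk=1 w1=1 w5=0 w8=0 w6=0 w4=1 w3=0 w2=0 w7=0
t6.Δ5 w0=0 clk=1 w1=0 w5=1 w8=0 w6=0 w4=1 w3=0 w2=0 w7=0
t6.Δ6 w0=0 clk=1 w1=1 w5=1 w8=0 w6=0 w4=0 w3=0 w2=0 w7=0
t6.Δ7 w0=0 clk=1 w1=1 w5=1 w8=0 w6=0 w4=1 w3=0 w2=1 w7=0
t6.Δ8 w0=0 clk=1 w1=1 w5=1 w8=0 w6=0 w4=1 w3=0 w2=0 w7=0
t7.Δ0 w0=0 clk=1 w1=1 w5=1 w8=0 w6=0 w4=1 w3=0 w2=0 w7=0
t7.Δ1 w0=0 clk=0 w1=1 w5=1 w8=0 w6=0 w4=1 w3=0 w2=0 w7=0
t8.Δ0 w0=0 clk=0 w1=1 w5=1 w8=0 w6=0 w4=1 w3=0 w2=0 w7=0
t8.Δ1 w0=0 clk=1 w1=1 w5=1 w8=0 w6=0 w4=1 w3=0 w2=0 w7=0
t8.Δ2 w0=0 clk=1 w1=1 w5=1 w8=1 w6=0 w4=1 w3=0 w2=0 w7=0
t8.Δ3 w0=0 clk=1 w1=1 w5=1 w8=1 w6=0 w4=1 w3=1 w2=0 w7=1
t8.Δ4 w0=0 clk=1 w1=1 w5=0 w8=1 w6=0 w4=1 w3=0 w2=0 w7=1
t8.Δ5 w0=0 clk=1 w1=0 w5=1 w8=1 w6=0 w4=1 w3=0 w2=0 w7=1
t8.Δ6 w0=0 clk=1 w1=1 w5=1 w8=1 w6=0 w4=0 w3=0 w2=0 w7=1
t8.Δ7 w0=0 clk=1 w1=1 w5=1 w8=1 w6=0 w4=1 w3=0 w2=1 w7=1
t8.Δ8 w0=0 clk=1 w1=1 w5=1 w8=1 w6=0 w4=1 w3=0 w2=0 w7=1

1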